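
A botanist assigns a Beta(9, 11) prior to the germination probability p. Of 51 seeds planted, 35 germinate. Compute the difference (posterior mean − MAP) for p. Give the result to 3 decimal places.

Posterior: Beta(9+35, 11+16) = Beta(44, 27).
Mode = (44−1)/(44+27−2) = 43/69 = 0.623.
Mean = 44/(44+27) = 44/71 = 0.620.
Difference = 0.620 − 0.623 = -0.003.
The posterior is left-skewed, so the mode exceeds the mean.

-0.003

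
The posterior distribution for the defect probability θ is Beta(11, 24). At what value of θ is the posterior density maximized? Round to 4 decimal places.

Mode = (11−1)/(11+24−2) = 10/33 = 0.3030.
Mean = 11/(11+24) = 11/35 = 0.3143.
This is the posterior mode — the MAP estimate.

0.3030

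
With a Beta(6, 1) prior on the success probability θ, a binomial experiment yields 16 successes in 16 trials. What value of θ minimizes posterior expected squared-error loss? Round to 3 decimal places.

Posterior: Beta(6+16, 1+0) = Beta(22, 1).
Since β = 1 ≤ 1 and α > 1, the Beta density is monotone increasing on [0,1]; the mode is at 1.
Mean = 22/(22+1) = 0.957.
Squared-error loss ⇒ the optimal estimator is the posterior mean.

0.957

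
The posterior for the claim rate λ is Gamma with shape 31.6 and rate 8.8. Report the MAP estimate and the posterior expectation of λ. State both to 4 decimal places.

MAP = 3.4773, posterior mean = 3.5909

Mode = (α−1)/β = 30.6/8.8 = 3.4773.
Mean = α/β = 31.6/8.8 = 3.5909.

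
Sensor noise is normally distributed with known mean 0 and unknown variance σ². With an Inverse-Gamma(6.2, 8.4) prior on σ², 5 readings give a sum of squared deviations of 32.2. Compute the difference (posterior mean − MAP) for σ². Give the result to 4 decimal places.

0.6560

Posterior: Inverse-Gamma(shape = 6.2+5/2 = 8.7, scale = 8.4+32.2/2 = 24.5).
Mode = β/(α+1) = 24.5/9.7 = 2.5258.
Mean = β/(α−1) = 24.5/7.7 = 3.1818.
Difference = 3.1818 − 2.5258 = 0.6560.
The mean is pulled above the mode by the posterior's right skew.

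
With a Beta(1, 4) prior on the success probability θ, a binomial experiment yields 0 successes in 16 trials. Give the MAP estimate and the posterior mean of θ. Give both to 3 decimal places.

θ_MAP = 0.000, E[θ|data] = 0.048

Posterior: Beta(1+0, 4+16) = Beta(1, 20).
Since α = 1 ≤ 1 and β > 1, the Beta density is monotone decreasing on [0,1]; the mode is at 0.
Mean = 1/(1+20) = 0.048.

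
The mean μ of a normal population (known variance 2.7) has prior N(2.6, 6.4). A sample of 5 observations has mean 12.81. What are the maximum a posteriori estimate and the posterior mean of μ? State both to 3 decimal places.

Posterior for μ is Normal. Precision-weighted mean: (1/6.4·2.6 + 5/2.7·12.81) / (1/6.4 + 5/2.7) = 12.016.
A Normal posterior is symmetric, so mode = mean.

MAP = 12.016; posterior mean = 12.016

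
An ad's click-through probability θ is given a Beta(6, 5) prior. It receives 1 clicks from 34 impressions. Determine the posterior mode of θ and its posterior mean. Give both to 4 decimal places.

Posterior: Beta(6+1, 5+33) = Beta(7, 38).
Mode = (7−1)/(7+38−2) = 6/43 = 0.1395.
Mean = 7/(7+38) = 7/45 = 0.1556.

MAP = 0.1395, posterior mean = 0.1556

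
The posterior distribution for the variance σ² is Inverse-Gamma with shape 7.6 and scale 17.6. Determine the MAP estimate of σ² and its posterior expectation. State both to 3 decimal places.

MAP estimate = 2.047, posterior expectation = 2.667

Mode = β/(α+1) = 17.6/8.6 = 2.047.
Mean = β/(α−1) = 17.6/6.6 = 2.667.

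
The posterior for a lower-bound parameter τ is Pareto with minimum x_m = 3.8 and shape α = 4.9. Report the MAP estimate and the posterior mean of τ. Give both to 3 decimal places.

MAP = 3.800, posterior mean = 4.774

The Pareto density is strictly decreasing on [x_m, ∞), so the mode is x_m = 3.800.
Mean = α·x_m/(α−1) = 4.9·3.8/3.9 = 4.774.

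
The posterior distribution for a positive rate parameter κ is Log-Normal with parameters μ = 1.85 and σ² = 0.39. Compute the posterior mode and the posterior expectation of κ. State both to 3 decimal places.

MAP: 4.306. Posterior mean: 7.729.

Mode = exp(μ − σ²) = exp(1.46) = 4.306.
Mean = exp(μ + σ²/2) = exp(2.045) = 7.729.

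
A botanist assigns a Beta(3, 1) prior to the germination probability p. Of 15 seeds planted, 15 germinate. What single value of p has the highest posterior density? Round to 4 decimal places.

1.0000

Posterior: Beta(3+15, 1+0) = Beta(18, 1).
Since β = 1 ≤ 1 and α > 1, the Beta density is monotone increasing on [0,1]; the mode is at 1.
Mean = 18/(18+1) = 0.9474.
This is the posterior mode — the MAP estimate.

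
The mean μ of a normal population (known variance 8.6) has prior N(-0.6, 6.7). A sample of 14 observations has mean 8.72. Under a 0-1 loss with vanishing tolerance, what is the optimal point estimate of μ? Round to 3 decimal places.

Posterior for μ is Normal. Precision-weighted mean: (1/6.7·-0.6 + 14/8.6·8.72) / (1/6.7 + 14/8.6) = 7.937.
A Normal posterior is symmetric, so mode = mean.
This is the posterior mode — the MAP estimate.

7.937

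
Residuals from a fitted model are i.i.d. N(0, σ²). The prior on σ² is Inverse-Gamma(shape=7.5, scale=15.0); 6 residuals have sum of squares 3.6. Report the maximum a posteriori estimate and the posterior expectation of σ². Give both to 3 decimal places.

MAP = 1.461, posterior mean = 1.768

Posterior: Inverse-Gamma(shape = 7.5+6/2 = 10.5, scale = 15.0+3.6/2 = 16.8).
Mode = β/(α+1) = 16.8/11.5 = 1.461.
Mean = β/(α−1) = 16.8/9.5 = 1.768.
Right-skewed posterior ⇒ mode < mean.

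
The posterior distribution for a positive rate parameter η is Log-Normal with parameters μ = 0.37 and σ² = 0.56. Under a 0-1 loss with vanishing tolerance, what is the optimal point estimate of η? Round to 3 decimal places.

0.827

Mode = exp(μ − σ²) = exp(-0.19) = 0.827.
Mean = exp(μ + σ²/2) = exp(0.650) = 1.916.
This is the posterior mode — the MAP estimate.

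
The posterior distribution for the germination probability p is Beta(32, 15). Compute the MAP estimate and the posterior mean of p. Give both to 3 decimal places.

Mode = (32−1)/(32+15−2) = 31/45 = 0.689.
Mean = 32/(32+15) = 32/47 = 0.681.

p_MAP = 0.689, E[p|data] = 0.681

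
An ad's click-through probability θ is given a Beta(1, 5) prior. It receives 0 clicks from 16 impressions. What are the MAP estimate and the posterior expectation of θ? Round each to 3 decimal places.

Posterior: Beta(1+0, 5+16) = Beta(1, 21).
Since α = 1 ≤ 1 and β > 1, the Beta density is monotone decreasing on [0,1]; the mode is at 0.
Mean = 1/(1+21) = 0.045.
The mean is pulled above the mode by the posterior's right skew.

MAP estimate = 0.000, posterior expectation = 0.045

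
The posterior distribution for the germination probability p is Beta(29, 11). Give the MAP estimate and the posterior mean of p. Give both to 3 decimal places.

MAP estimate = 0.737, posterior mean = 0.725

Mode = (29−1)/(29+11−2) = 28/38 = 0.737.
Mean = 29/(29+11) = 29/40 = 0.725.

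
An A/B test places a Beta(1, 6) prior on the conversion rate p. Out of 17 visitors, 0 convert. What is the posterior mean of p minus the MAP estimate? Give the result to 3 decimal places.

Posterior: Beta(1+0, 6+17) = Beta(1, 23).
Since α = 1 ≤ 1 and β > 1, the Beta density is monotone decreasing on [0,1]; the mode is at 0.
Mean = 1/(1+23) = 0.042.
Difference = 0.042 − 0.000 = 0.042.

0.042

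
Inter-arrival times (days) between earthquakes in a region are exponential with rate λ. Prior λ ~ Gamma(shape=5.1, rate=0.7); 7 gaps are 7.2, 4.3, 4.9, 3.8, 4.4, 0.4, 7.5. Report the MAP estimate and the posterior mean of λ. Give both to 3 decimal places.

MAP = 0.334; posterior mean = 0.364

Σ times = 32.5. Posterior: Gamma(shape = 5.1+7 = 12.1, rate = 0.7+32.5 = 33.2).
Mode = (α−1)/β = 11.1/33.2 = 0.334.
Mean = α/β = 12.1/33.2 = 0.364.
The mean is pulled above the mode by the posterior's right skew.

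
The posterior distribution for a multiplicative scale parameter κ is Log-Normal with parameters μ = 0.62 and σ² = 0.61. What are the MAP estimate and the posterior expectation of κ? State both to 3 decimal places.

MAP = 1.010, posterior mean = 2.522

Mode = exp(μ − σ²) = exp(0.01) = 1.010.
Mean = exp(μ + σ²/2) = exp(0.925) = 2.522.
Right-skewed posterior ⇒ mode < mean.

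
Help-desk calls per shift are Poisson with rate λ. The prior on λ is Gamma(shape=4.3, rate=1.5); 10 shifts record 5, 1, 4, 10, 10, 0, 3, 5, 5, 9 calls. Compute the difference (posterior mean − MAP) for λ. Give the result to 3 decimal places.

0.087

Σ counts = 52. Posterior: Gamma(shape = 4.3+52 = 56.3, rate = 1.5+10 = 11.5).
Mode = (α−1)/β = 55.3/11.5 = 4.809.
Mean = α/β = 56.3/11.5 = 4.896.
Difference = 4.896 − 4.809 = 0.087.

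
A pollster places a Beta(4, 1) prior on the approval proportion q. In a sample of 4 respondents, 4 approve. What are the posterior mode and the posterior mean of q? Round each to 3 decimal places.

Posterior: Beta(4+4, 1+0) = Beta(8, 1).
Since β = 1 ≤ 1 and α > 1, the Beta density is monotone increasing on [0,1]; the mode is at 1.
Mean = 8/(8+1) = 0.889.

posterior mode = 1.000, posterior mean = 0.889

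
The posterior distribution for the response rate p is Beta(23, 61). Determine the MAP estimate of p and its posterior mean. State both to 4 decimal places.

MAP = 0.2683, posterior mean = 0.2738

Mode = (23−1)/(23+61−2) = 22/82 = 0.2683.
Mean = 23/(23+61) = 23/84 = 0.2738.
Right-skewed posterior ⇒ mode < mean.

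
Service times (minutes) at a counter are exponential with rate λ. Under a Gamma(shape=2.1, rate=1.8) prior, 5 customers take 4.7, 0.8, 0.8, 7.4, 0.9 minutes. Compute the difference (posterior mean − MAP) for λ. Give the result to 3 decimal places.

0.061

Σ times = 14.6. Posterior: Gamma(shape = 2.1+5 = 7.1, rate = 1.8+14.6 = 16.4).
Mode = (α−1)/β = 6.1/16.4 = 0.372.
Mean = α/β = 7.1/16.4 = 0.433.
Difference = 0.433 − 0.372 = 0.061.
The mean is pulled above the mode by the posterior's right skew.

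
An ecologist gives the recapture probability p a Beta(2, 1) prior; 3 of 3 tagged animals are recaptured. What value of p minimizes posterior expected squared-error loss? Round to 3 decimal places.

Posterior: Beta(2+3, 1+0) = Beta(5, 1).
Since β = 1 ≤ 1 and α > 1, the Beta density is monotone increasing on [0,1]; the mode is at 1.
Mean = 5/(5+1) = 0.833.
Squared-error loss ⇒ the optimal estimator is the posterior mean.

0.833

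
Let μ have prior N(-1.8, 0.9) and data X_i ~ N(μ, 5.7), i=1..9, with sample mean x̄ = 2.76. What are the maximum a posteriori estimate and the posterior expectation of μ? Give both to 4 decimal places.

MAP: 0.8765. Posterior mean: 0.8765.

Posterior for μ is Normal. Precision-weighted mean: (1/0.9·-1.8 + 9/5.7·2.76) / (1/0.9 + 9/5.7) = 0.8765.
A Normal posterior is symmetric, so mode = mean.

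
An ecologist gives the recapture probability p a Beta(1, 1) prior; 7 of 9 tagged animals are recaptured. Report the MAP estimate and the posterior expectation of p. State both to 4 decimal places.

MAP: 0.7778. Posterior mean: 0.7273.

Posterior: Beta(1+7, 1+2) = Beta(8, 3).
Mode = (8−1)/(8+3−2) = 7/9 = 0.7778.
With a flat prior the MAP equals the MLE, 7/9.
Mean = 8/(8+3) = 8/11 = 0.7273.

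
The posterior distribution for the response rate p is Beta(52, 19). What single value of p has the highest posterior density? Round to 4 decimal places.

0.7391

Mode = (52−1)/(52+19−2) = 51/69 = 0.7391.
Mean = 52/(52+19) = 52/71 = 0.7324.
This is the posterior mode — the MAP estimate.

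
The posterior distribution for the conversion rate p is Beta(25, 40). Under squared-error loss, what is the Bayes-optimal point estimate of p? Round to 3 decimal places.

0.385

Mode = (25−1)/(25+40−2) = 24/63 = 0.381.
Mean = 25/(25+40) = 25/65 = 0.385.
Squared-error loss ⇒ the optimal estimator is the posterior mean.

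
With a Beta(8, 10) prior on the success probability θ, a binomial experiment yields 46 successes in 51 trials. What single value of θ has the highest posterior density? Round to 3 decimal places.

Posterior: Beta(8+46, 10+5) = Beta(54, 15).
Mode = (54−1)/(54+15−2) = 53/67 = 0.791.
Mean = 54/(54+15) = 54/69 = 0.783.
This is the posterior mode — the MAP estimate.

0.791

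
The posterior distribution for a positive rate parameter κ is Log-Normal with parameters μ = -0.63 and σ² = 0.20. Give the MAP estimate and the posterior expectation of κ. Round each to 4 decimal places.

Mode = exp(μ − σ²) = exp(-0.83) = 0.4360.
Mean = exp(μ + σ²/2) = exp(-0.530) = 0.5886.
Mean > mode: the posterior has a right tail.

MAP: 0.4360. Posterior mean: 0.5886.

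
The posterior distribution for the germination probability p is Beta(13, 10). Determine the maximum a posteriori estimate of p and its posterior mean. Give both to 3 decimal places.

MAP: 0.571. Posterior mean: 0.565.

Mode = (13−1)/(13+10−2) = 12/21 = 0.571.
Mean = 13/(13+10) = 13/23 = 0.565.
The mean is pulled below the mode by the posterior's left skew.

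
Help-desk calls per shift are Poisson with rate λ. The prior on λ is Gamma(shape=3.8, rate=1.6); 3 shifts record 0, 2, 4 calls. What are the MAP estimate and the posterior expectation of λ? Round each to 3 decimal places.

Σ counts = 6. Posterior: Gamma(shape = 3.8+6 = 9.8, rate = 1.6+3 = 4.6).
Mode = (α−1)/β = 8.8/4.6 = 1.913.
Mean = α/β = 9.8/4.6 = 2.130.
Right-skewed posterior ⇒ mode < mean.

λ_MAP = 1.913, E[λ|data] = 2.130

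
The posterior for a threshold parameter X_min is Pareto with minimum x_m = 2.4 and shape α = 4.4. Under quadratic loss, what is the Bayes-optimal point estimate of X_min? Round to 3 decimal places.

3.106

The Pareto density is strictly decreasing on [x_m, ∞), so the mode is x_m = 2.400.
Mean = α·x_m/(α−1) = 4.4·2.4/3.4 = 3.106.
Quadratic loss ⇒ the optimal estimator is the posterior mean.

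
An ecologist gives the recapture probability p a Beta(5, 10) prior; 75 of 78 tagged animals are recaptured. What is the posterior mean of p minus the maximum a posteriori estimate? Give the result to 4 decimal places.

-0.0079

Posterior: Beta(5+75, 10+3) = Beta(80, 13).
Mode = (80−1)/(80+13−2) = 79/91 = 0.8681.
Mean = 80/(80+13) = 80/93 = 0.8602.
Difference = 0.8602 − 0.8681 = -0.0079.
The mean is pulled below the mode by the posterior's left skew.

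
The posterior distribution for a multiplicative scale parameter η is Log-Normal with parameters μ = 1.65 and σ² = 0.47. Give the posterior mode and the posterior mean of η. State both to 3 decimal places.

MAP = 3.254, posterior mean = 6.586

Mode = exp(μ − σ²) = exp(1.18) = 3.254.
Mean = exp(μ + σ²/2) = exp(1.885) = 6.586.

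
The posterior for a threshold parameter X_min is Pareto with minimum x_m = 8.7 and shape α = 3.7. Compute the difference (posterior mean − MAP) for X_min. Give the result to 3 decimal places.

3.222

The Pareto density is strictly decreasing on [x_m, ∞), so the mode is x_m = 8.700.
Mean = α·x_m/(α−1) = 3.7·8.7/2.7 = 11.922.
Difference = 11.922 − 8.700 = 3.222.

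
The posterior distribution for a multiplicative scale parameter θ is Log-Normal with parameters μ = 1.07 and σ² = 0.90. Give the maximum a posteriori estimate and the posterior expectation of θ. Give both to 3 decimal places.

MAP = 1.185, posterior mean = 4.572

Mode = exp(μ − σ²) = exp(0.17) = 1.185.
Mean = exp(μ + σ²/2) = exp(1.520) = 4.572.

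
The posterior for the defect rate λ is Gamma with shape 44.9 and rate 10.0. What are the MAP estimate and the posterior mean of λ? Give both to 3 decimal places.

Mode = (α−1)/β = 43.9/10.0 = 4.390.
Mean = α/β = 44.9/10.0 = 4.490.
The posterior is right-skewed, so the mean exceeds the mode.

MAP: 4.390. Posterior mean: 4.490.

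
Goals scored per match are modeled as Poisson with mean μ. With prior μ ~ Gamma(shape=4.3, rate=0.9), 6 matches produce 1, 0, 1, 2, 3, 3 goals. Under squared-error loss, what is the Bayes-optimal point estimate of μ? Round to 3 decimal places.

2.072

Σ counts = 10. Posterior: Gamma(shape = 4.3+10 = 14.3, rate = 0.9+6 = 6.9).
Mode = (α−1)/β = 13.3/6.9 = 1.928.
Mean = α/β = 14.3/6.9 = 2.072.
Squared-error loss ⇒ the optimal estimator is the posterior mean.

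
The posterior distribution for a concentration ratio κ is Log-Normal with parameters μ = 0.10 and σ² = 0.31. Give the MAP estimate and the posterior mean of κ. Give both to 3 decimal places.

MAP estimate = 0.811, posterior mean = 1.290

Mode = exp(μ − σ²) = exp(-0.21) = 0.811.
Mean = exp(μ + σ²/2) = exp(0.255) = 1.290.
The mean is pulled above the mode by the posterior's right skew.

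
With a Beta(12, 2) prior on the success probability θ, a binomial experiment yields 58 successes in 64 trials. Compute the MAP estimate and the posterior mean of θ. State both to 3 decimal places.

MAP = 0.908; posterior mean = 0.897

Posterior: Beta(12+58, 2+6) = Beta(70, 8).
Mode = (70−1)/(70+8−2) = 69/76 = 0.908.
Mean = 70/(70+8) = 70/78 = 0.897.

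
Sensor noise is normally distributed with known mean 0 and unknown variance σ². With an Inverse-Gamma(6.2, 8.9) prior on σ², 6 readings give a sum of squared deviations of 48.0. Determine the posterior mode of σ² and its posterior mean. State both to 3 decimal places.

Posterior: Inverse-Gamma(shape = 6.2+6/2 = 9.2, scale = 8.9+48.0/2 = 32.9).
Mode = β/(α+1) = 32.9/10.2 = 3.225.
Mean = β/(α−1) = 32.9/8.2 = 4.012.
Right-skewed posterior ⇒ mode < mean.

MAP: 3.225. Posterior mean: 4.012.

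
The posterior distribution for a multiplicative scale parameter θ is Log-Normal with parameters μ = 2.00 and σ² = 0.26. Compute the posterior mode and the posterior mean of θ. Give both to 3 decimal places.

MAP: 5.697. Posterior mean: 8.415.

Mode = exp(μ − σ²) = exp(1.74) = 5.697.
Mean = exp(μ + σ²/2) = exp(2.130) = 8.415.
Mean > mode: the posterior has a right tail.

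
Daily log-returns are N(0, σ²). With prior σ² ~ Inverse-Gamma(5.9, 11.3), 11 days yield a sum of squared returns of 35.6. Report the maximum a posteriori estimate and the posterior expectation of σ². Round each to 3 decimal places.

maximum a posteriori estimate = 2.347, posterior expectation = 2.798

Posterior: Inverse-Gamma(shape = 5.9+11/2 = 11.4, scale = 11.3+35.6/2 = 29.1).
Mode = β/(α+1) = 29.1/12.4 = 2.347.
Mean = β/(α−1) = 29.1/10.4 = 2.798.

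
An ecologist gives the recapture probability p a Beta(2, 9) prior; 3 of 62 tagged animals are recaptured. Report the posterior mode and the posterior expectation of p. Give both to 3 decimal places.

MAP: 0.056. Posterior mean: 0.068.

Posterior: Beta(2+3, 9+59) = Beta(5, 68).
Mode = (5−1)/(5+68−2) = 4/71 = 0.056.
Mean = 5/(5+68) = 5/73 = 0.068.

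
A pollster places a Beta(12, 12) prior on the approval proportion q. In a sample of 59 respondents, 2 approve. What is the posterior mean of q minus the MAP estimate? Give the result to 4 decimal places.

0.0082

Posterior: Beta(12+2, 12+57) = Beta(14, 69).
Mode = (14−1)/(14+69−2) = 13/81 = 0.1605.
Mean = 14/(14+69) = 14/83 = 0.1687.
Difference = 0.1687 − 0.1605 = 0.0082.
The mean is pulled above the mode by the posterior's right skew.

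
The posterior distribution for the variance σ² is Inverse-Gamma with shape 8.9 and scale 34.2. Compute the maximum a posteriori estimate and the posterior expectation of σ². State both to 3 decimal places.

Mode = β/(α+1) = 34.2/9.9 = 3.455.
Mean = β/(α−1) = 34.2/7.9 = 4.329.

maximum a posteriori estimate = 3.455, posterior expectation = 4.329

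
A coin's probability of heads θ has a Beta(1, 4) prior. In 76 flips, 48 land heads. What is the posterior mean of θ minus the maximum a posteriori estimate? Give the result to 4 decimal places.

Posterior: Beta(1+48, 4+28) = Beta(49, 32).
Mode = (49−1)/(49+32−2) = 48/79 = 0.6076.
Mean = 49/(49+32) = 49/81 = 0.6049.
Difference = 0.6049 − 0.6076 = -0.0027.
The posterior is left-skewed, so the mode exceeds the mean.

-0.0027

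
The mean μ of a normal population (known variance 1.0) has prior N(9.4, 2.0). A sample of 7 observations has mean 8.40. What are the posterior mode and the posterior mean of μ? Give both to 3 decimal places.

MAP = 8.467, posterior mean = 8.467

Posterior for μ is Normal. Precision-weighted mean: (1/2.0·9.4 + 7/1.0·8.40) / (1/2.0 + 7/1.0) = 8.467.
A Normal posterior is symmetric, so mode = mean.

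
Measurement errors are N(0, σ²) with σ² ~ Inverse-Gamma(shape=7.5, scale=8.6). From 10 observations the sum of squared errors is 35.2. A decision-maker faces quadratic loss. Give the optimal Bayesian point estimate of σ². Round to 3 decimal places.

2.278

Posterior: Inverse-Gamma(shape = 7.5+10/2 = 12.5, scale = 8.6+35.2/2 = 26.2).
Mode = β/(α+1) = 26.2/13.5 = 1.941.
Mean = β/(α−1) = 26.2/11.5 = 2.278.
Quadratic loss ⇒ the optimal estimator is the posterior mean.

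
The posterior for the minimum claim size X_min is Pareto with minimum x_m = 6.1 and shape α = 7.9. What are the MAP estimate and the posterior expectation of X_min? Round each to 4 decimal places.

MAP = 6.1000, posterior mean = 6.9841

The Pareto density is strictly decreasing on [x_m, ∞), so the mode is x_m = 6.1000.
Mean = α·x_m/(α−1) = 7.9·6.1/6.9 = 6.9841.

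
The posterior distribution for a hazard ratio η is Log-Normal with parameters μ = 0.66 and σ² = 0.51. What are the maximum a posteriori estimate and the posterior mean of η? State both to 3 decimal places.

Mode = exp(μ − σ²) = exp(0.15) = 1.162.
Mean = exp(μ + σ²/2) = exp(0.915) = 2.497.
The mean is pulled above the mode by the posterior's right skew.

MAP = 1.162; posterior mean = 2.497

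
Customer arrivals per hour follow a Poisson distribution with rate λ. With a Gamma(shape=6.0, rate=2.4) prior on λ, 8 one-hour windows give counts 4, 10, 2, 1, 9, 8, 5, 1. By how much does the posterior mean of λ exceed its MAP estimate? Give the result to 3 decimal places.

Σ counts = 40. Posterior: Gamma(shape = 6.0+40 = 46.0, rate = 2.4+8 = 10.4).
Mode = (α−1)/β = 45.0/10.4 = 4.327.
Mean = α/β = 46.0/10.4 = 4.423.
Difference = 4.423 − 4.327 = 0.096.

0.096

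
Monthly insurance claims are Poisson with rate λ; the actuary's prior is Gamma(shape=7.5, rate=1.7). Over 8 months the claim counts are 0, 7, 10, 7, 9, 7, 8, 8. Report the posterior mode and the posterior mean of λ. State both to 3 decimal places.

Σ counts = 56. Posterior: Gamma(shape = 7.5+56 = 63.5, rate = 1.7+8 = 9.7).
Mode = (α−1)/β = 62.5/9.7 = 6.443.
Mean = α/β = 63.5/9.7 = 6.546.
The posterior is right-skewed, so the mean exceeds the mode.

λ_MAP = 6.443, E[λ|data] = 6.546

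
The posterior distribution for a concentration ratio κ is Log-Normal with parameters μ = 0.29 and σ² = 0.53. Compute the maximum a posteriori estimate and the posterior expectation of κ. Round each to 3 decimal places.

Mode = exp(μ − σ²) = exp(-0.24) = 0.787.
Mean = exp(μ + σ²/2) = exp(0.555) = 1.742.

MAP: 0.787. Posterior mean: 1.742.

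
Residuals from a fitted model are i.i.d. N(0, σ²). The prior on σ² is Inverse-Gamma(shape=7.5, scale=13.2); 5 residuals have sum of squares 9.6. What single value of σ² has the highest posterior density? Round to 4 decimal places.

1.6364

Posterior: Inverse-Gamma(shape = 7.5+5/2 = 10.0, scale = 13.2+9.6/2 = 18.0).
Mode = β/(α+1) = 18.0/11.0 = 1.6364.
Mean = β/(α−1) = 18.0/9.0 = 2.0000.
This is the posterior mode — the MAP estimate.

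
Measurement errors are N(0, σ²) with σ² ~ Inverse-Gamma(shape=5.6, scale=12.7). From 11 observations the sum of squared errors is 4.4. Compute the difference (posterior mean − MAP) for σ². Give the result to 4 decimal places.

Posterior: Inverse-Gamma(shape = 5.6+11/2 = 11.1, scale = 12.7+4.4/2 = 14.9).
Mode = β/(α+1) = 14.9/12.1 = 1.2314.
Mean = β/(α−1) = 14.9/10.1 = 1.4752.
Difference = 1.4752 − 1.2314 = 0.2438.
The mean is pulled above the mode by the posterior's right skew.

0.2438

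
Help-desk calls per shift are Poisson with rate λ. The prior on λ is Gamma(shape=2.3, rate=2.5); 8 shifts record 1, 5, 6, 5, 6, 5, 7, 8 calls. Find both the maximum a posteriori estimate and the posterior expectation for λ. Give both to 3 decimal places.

MAP: 4.219. Posterior mean: 4.314.

Σ counts = 43. Posterior: Gamma(shape = 2.3+43 = 45.3, rate = 2.5+8 = 10.5).
Mode = (α−1)/β = 44.3/10.5 = 4.219.
Mean = α/β = 45.3/10.5 = 4.314.
Mean > mode: the posterior has a right tail.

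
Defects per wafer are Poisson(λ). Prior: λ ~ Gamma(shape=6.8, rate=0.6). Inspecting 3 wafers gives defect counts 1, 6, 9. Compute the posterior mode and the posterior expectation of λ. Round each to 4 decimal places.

Σ counts = 16. Posterior: Gamma(shape = 6.8+16 = 22.8, rate = 0.6+3 = 3.6).
Mode = (α−1)/β = 21.8/3.6 = 6.0556.
Mean = α/β = 22.8/3.6 = 6.3333.
The posterior is right-skewed, so the mean exceeds the mode.

λ_MAP = 6.0556, E[λ|data] = 6.3333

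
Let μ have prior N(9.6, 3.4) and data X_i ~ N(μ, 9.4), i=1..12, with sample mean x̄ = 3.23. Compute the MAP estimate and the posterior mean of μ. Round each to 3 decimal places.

μ_MAP = 4.423, E[μ|data] = 4.423

Posterior for μ is Normal. Precision-weighted mean: (1/3.4·9.6 + 12/9.4·3.23) / (1/3.4 + 12/9.4) = 4.423.
A Normal posterior is symmetric, so mode = mean.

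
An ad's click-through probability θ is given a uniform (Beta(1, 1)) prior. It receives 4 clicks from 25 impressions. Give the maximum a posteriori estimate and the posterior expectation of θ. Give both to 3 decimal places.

θ_MAP = 0.160, E[θ|data] = 0.185

Posterior: Beta(1+4, 1+21) = Beta(5, 22).
Mode = (5−1)/(5+22−2) = 4/25 = 0.160.
With a flat prior the MAP equals the MLE, 4/25.
Mean = 5/(5+22) = 5/27 = 0.185.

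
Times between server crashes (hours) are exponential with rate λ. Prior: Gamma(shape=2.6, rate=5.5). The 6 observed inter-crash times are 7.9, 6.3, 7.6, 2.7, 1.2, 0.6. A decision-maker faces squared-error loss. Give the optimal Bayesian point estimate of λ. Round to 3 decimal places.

Σ times = 26.3. Posterior: Gamma(shape = 2.6+6 = 8.6, rate = 5.5+26.3 = 31.8).
Mode = (α−1)/β = 7.6/31.8 = 0.239.
Mean = α/β = 8.6/31.8 = 0.270.
Squared-error loss ⇒ the optimal estimator is the posterior mean.

0.270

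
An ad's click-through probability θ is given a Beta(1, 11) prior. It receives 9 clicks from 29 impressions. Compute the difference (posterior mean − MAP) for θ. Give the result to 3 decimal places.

Posterior: Beta(1+9, 11+20) = Beta(10, 31).
Mode = (10−1)/(10+31−2) = 9/39 = 0.231.
Mean = 10/(10+31) = 10/41 = 0.244.
Difference = 0.244 − 0.231 = 0.013.
Mean > mode: the posterior has a right tail.

0.013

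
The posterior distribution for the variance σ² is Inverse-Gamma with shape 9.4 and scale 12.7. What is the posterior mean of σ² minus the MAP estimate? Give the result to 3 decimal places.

0.291

Mode = β/(α+1) = 12.7/10.4 = 1.221.
Mean = β/(α−1) = 12.7/8.4 = 1.512.
Difference = 1.512 − 1.221 = 0.291.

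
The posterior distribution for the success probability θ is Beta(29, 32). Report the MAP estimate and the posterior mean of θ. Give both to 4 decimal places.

Mode = (29−1)/(29+32−2) = 28/59 = 0.4746.
Mean = 29/(29+32) = 29/61 = 0.4754.

MAP = 0.4746, posterior mean = 0.4754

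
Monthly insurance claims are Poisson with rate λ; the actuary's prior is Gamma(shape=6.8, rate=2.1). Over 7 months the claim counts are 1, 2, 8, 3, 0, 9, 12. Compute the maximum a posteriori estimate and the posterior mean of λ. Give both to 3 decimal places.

MAP = 4.484, posterior mean = 4.593

Σ counts = 35. Posterior: Gamma(shape = 6.8+35 = 41.8, rate = 2.1+7 = 9.1).
Mode = (α−1)/β = 40.8/9.1 = 4.484.
Mean = α/β = 41.8/9.1 = 4.593.
Right-skewed posterior ⇒ mode < mean.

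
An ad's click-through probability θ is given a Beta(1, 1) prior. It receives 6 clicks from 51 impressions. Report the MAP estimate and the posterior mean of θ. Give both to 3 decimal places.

Posterior: Beta(1+6, 1+45) = Beta(7, 46).
Mode = (7−1)/(7+46−2) = 6/51 = 0.118.
With a flat prior the MAP equals the MLE, 6/51.
Mean = 7/(7+46) = 7/53 = 0.132.
Mean > mode: the posterior has a right tail.

θ_MAP = 0.118, E[θ|data] = 0.132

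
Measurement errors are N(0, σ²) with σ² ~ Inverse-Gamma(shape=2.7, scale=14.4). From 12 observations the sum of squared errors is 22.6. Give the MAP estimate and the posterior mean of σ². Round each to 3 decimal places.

Posterior: Inverse-Gamma(shape = 2.7+12/2 = 8.7, scale = 14.4+22.6/2 = 25.7).
Mode = β/(α+1) = 25.7/9.7 = 2.649.
Mean = β/(α−1) = 25.7/7.7 = 3.338.

MAP = 2.649, posterior mean = 3.338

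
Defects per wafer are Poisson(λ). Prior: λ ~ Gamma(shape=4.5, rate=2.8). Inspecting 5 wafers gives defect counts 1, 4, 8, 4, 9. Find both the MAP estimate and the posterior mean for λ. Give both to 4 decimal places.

Σ counts = 26. Posterior: Gamma(shape = 4.5+26 = 30.5, rate = 2.8+5 = 7.8).
Mode = (α−1)/β = 29.5/7.8 = 3.7821.
Mean = α/β = 30.5/7.8 = 3.9103.
Right-skewed posterior ⇒ mode < mean.

λ_MAP = 3.7821, E[λ|data] = 3.9103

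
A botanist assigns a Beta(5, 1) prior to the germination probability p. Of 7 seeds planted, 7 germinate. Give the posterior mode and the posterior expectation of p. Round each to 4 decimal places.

posterior mode = 1.0000, posterior expectation = 0.9231

Posterior: Beta(5+7, 1+0) = Beta(12, 1).
Since β = 1 ≤ 1 and α > 1, the Beta density is monotone increasing on [0,1]; the mode is at 1.
Mean = 12/(12+1) = 0.9231.
Left-skewed posterior ⇒ mean < mode.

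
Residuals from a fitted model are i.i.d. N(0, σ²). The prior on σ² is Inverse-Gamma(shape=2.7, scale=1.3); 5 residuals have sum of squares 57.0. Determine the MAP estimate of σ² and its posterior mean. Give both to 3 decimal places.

Posterior: Inverse-Gamma(shape = 2.7+5/2 = 5.2, scale = 1.3+57.0/2 = 29.8).
Mode = β/(α+1) = 29.8/6.2 = 4.806.
Mean = β/(α−1) = 29.8/4.2 = 7.095.
Right-skewed posterior ⇒ mode < mean.

MAP = 4.806, posterior mean = 7.095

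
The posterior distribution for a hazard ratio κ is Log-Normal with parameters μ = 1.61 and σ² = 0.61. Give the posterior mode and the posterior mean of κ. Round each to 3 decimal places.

Mode = exp(μ − σ²) = exp(1.00) = 2.718.
Mean = exp(μ + σ²/2) = exp(1.915) = 6.787.

MAP: 2.718. Posterior mean: 6.787.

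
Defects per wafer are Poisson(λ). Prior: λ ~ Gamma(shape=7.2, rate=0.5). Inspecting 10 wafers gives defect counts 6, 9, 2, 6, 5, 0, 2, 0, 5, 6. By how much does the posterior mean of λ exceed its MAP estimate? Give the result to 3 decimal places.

0.095

Σ counts = 41. Posterior: Gamma(shape = 7.2+41 = 48.2, rate = 0.5+10 = 10.5).
Mode = (α−1)/β = 47.2/10.5 = 4.495.
Mean = α/β = 48.2/10.5 = 4.590.
Difference = 4.590 − 4.495 = 0.095.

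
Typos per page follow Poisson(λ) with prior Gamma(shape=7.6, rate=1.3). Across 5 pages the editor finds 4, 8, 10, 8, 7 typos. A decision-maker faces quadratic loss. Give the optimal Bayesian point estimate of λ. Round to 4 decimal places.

7.0794

Σ counts = 37. Posterior: Gamma(shape = 7.6+37 = 44.6, rate = 1.3+5 = 6.3).
Mode = (α−1)/β = 43.6/6.3 = 6.9206.
Mean = α/β = 44.6/6.3 = 7.0794.
Quadratic loss ⇒ the optimal estimator is the posterior mean.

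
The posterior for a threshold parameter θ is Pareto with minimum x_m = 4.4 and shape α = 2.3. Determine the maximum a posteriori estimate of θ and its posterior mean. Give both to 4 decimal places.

The Pareto density is strictly decreasing on [x_m, ∞), so the mode is x_m = 4.4000.
Mean = α·x_m/(α−1) = 2.3·4.4/1.3 = 7.7846.

θ_MAP = 4.4000, E[θ|data] = 7.7846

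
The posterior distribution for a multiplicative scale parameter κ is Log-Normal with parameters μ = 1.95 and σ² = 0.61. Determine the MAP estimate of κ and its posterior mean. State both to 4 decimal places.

κ_MAP = 3.8190, E[κ|data] = 9.5353

Mode = exp(μ − σ²) = exp(1.34) = 3.8190.
Mean = exp(μ + σ²/2) = exp(2.255) = 9.5353.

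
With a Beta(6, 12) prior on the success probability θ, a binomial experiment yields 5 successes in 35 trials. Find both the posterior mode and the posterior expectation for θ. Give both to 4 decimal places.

Posterior: Beta(6+5, 12+30) = Beta(11, 42).
Mode = (11−1)/(11+42−2) = 10/51 = 0.1961.
Mean = 11/(11+42) = 11/53 = 0.2075.
The mean is pulled above the mode by the posterior's right skew.

MAP = 0.1961; posterior mean = 0.2075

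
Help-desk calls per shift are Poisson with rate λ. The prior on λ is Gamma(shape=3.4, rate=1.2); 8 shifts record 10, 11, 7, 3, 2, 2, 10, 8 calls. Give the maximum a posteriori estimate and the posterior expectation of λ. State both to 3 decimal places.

MAP = 6.022; posterior mean = 6.130

Σ counts = 53. Posterior: Gamma(shape = 3.4+53 = 56.4, rate = 1.2+8 = 9.2).
Mode = (α−1)/β = 55.4/9.2 = 6.022.
Mean = α/β = 56.4/9.2 = 6.130.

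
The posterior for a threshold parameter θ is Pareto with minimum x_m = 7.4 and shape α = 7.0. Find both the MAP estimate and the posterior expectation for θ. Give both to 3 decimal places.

The Pareto density is strictly decreasing on [x_m, ∞), so the mode is x_m = 7.400.
Mean = α·x_m/(α−1) = 7.0·7.4/6.0 = 8.633.

MAP: 7.400. Posterior mean: 8.633.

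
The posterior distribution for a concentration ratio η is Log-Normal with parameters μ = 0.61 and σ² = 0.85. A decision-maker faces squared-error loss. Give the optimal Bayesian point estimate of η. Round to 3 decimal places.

2.815

Mode = exp(μ − σ²) = exp(-0.24) = 0.787.
Mean = exp(μ + σ²/2) = exp(1.035) = 2.815.
Squared-error loss ⇒ the optimal estimator is the posterior mean.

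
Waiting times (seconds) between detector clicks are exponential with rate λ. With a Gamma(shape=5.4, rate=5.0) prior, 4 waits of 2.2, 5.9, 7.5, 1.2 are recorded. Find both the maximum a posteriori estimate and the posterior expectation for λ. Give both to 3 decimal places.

Σ times = 16.8. Posterior: Gamma(shape = 5.4+4 = 9.4, rate = 5.0+16.8 = 21.8).
Mode = (α−1)/β = 8.4/21.8 = 0.385.
Mean = α/β = 9.4/21.8 = 0.431.
Right-skewed posterior ⇒ mode < mean.

MAP = 0.385, posterior mean = 0.431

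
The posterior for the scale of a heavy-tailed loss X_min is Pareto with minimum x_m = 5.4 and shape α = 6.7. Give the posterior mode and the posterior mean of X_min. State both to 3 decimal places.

X_min_MAP = 5.400, E[X_min|data] = 6.347

The Pareto density is strictly decreasing on [x_m, ∞), so the mode is x_m = 5.400.
Mean = α·x_m/(α−1) = 6.7·5.4/5.7 = 6.347.
Mean > mode: the posterior has a right tail.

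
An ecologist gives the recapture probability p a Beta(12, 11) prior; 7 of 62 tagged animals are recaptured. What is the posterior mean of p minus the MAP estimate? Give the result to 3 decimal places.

0.007

Posterior: Beta(12+7, 11+55) = Beta(19, 66).
Mode = (19−1)/(19+66−2) = 18/83 = 0.217.
Mean = 19/(19+66) = 19/85 = 0.224.
Difference = 0.224 − 0.217 = 0.007.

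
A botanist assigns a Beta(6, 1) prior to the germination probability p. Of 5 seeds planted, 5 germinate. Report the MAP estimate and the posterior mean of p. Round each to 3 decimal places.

Posterior: Beta(6+5, 1+0) = Beta(11, 1).
Since β = 1 ≤ 1 and α > 1, the Beta density is monotone increasing on [0,1]; the mode is at 1.
Mean = 11/(11+1) = 0.917.
Mode > mean: the posterior has a left tail.

MAP estimate = 1.000, posterior mean = 0.917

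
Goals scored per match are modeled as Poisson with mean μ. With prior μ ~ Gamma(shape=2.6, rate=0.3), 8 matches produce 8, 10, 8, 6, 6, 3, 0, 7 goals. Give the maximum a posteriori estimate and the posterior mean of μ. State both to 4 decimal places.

maximum a posteriori estimate = 5.9759, posterior mean = 6.0964

Σ counts = 48. Posterior: Gamma(shape = 2.6+48 = 50.6, rate = 0.3+8 = 8.3).
Mode = (α−1)/β = 49.6/8.3 = 5.9759.
Mean = α/β = 50.6/8.3 = 6.0964.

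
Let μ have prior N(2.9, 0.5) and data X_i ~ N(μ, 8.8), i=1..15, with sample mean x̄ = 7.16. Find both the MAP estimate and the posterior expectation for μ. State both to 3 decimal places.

MAP estimate = 4.860, posterior expectation = 4.860

Posterior for μ is Normal. Precision-weighted mean: (1/0.5·2.9 + 15/8.8·7.16) / (1/0.5 + 15/8.8) = 4.860.
A Normal posterior is symmetric, so mode = mean.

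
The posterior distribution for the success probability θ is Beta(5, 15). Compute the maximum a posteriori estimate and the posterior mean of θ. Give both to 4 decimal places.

MAP = 0.2222; posterior mean = 0.2500

Mode = (5−1)/(5+15−2) = 4/18 = 0.2222.
Mean = 5/(5+15) = 5/20 = 0.2500.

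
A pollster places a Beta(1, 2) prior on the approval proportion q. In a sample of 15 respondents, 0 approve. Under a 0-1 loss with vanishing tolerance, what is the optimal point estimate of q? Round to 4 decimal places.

Posterior: Beta(1+0, 2+15) = Beta(1, 17).
Since α = 1 ≤ 1 and β > 1, the Beta density is monotone decreasing on [0,1]; the mode is at 0.
Mean = 1/(1+17) = 0.0556.
This is the posterior mode — the MAP estimate.

0.0000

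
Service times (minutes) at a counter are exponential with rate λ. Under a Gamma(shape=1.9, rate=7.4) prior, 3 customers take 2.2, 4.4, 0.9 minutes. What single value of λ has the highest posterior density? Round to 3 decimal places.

0.262

Σ times = 7.5. Posterior: Gamma(shape = 1.9+3 = 4.9, rate = 7.4+7.5 = 14.9).
Mode = (α−1)/β = 3.9/14.9 = 0.262.
Mean = α/β = 4.9/14.9 = 0.329.
This is the posterior mode — the MAP estimate.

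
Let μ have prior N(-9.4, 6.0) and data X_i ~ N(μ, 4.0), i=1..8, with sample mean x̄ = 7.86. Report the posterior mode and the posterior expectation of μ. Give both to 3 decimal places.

Posterior for μ is Normal. Precision-weighted mean: (1/6.0·-9.4 + 8/4.0·7.86) / (1/6.0 + 8/4.0) = 6.532.
A Normal posterior is symmetric, so mode = mean.

MAP = 6.532; posterior mean = 6.532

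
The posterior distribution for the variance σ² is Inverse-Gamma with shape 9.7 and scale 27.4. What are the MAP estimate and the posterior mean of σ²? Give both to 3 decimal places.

Mode = β/(α+1) = 27.4/10.7 = 2.561.
Mean = β/(α−1) = 27.4/8.7 = 3.149.
The mean is pulled above the mode by the posterior's right skew.

MAP = 2.561, posterior mean = 3.149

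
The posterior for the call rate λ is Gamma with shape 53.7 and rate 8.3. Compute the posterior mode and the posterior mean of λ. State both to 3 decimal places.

Mode = (α−1)/β = 52.7/8.3 = 6.349.
Mean = α/β = 53.7/8.3 = 6.470.

λ_MAP = 6.349, E[λ|data] = 6.470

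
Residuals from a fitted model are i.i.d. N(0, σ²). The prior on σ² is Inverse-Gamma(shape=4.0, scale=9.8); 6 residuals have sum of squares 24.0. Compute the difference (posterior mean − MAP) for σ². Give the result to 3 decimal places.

Posterior: Inverse-Gamma(shape = 4.0+6/2 = 7.0, scale = 9.8+24.0/2 = 21.8).
Mode = β/(α+1) = 21.8/8.0 = 2.725.
Mean = β/(α−1) = 21.8/6.0 = 3.633.
Difference = 3.633 − 2.725 = 0.908.

0.908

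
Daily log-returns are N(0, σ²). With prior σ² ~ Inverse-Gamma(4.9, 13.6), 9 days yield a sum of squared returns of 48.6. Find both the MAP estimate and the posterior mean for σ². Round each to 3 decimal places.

Posterior: Inverse-Gamma(shape = 4.9+9/2 = 9.4, scale = 13.6+48.6/2 = 37.9).
Mode = β/(α+1) = 37.9/10.4 = 3.644.
Mean = β/(α−1) = 37.9/8.4 = 4.512.
The posterior is right-skewed, so the mean exceeds the mode.

σ²_MAP = 3.644, E[σ²|data] = 4.512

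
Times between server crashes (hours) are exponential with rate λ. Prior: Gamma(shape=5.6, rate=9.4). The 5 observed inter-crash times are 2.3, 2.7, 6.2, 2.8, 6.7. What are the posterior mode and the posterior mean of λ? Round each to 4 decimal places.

MAP = 0.3189, posterior mean = 0.3522

Σ times = 20.7. Posterior: Gamma(shape = 5.6+5 = 10.6, rate = 9.4+20.7 = 30.1).
Mode = (α−1)/β = 9.6/30.1 = 0.3189.
Mean = α/β = 10.6/30.1 = 0.3522.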